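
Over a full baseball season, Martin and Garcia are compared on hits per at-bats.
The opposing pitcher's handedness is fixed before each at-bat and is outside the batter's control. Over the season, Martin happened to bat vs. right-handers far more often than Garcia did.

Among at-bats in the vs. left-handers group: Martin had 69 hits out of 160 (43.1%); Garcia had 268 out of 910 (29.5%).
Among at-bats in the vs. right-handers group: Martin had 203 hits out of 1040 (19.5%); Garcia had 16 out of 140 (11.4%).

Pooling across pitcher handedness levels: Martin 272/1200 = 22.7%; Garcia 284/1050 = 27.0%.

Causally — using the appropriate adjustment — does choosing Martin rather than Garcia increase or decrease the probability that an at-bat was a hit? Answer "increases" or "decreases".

increases

Pitcher handedness is set before the player has any effect — it is not caused by the player — and it independently drives the outcome. That makes it a confounder, so the causal comparison is within pitcher handedness levels.
Within each level — vs. left-handers: 43.1% vs 29.5%; vs. right-handers: 19.5% vs 11.4% — Martin is higher every time.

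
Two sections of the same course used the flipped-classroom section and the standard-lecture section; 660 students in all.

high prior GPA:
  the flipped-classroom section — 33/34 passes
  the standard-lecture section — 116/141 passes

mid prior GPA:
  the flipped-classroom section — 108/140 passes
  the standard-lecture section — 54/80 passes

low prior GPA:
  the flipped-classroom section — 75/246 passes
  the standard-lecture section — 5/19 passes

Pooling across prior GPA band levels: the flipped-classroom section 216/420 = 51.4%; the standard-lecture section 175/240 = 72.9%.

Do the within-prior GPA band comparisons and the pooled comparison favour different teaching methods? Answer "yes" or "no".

yes

Within each prior GPA band level (high prior GPA 97.1% vs 82.3%; mid prior GPA 77.1% vs 67.5%; low prior GPA 30.5% vs 26.3%), the flipped-classroom section has the higher rate every time. Pooled: 51.4% vs 72.9% — the standard-lecture section has the higher rate overall. The two comparisons disagree.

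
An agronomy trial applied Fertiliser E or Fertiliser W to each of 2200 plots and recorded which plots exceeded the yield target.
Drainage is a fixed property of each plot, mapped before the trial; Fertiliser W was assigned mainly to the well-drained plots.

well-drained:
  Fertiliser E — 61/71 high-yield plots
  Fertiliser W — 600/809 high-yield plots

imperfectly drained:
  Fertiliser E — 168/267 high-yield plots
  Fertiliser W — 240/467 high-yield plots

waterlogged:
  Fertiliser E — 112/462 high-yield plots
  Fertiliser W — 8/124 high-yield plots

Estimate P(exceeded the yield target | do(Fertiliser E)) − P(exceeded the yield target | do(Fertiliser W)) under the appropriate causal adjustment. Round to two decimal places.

+0.13

Field drainage differs across fertilisers for reasons unrelated to any effect of the fertiliser itself, and it separately predicts the outcome — a classic confounder. We must compare within field drainage levels.
Adjusting over the population distribution of field drainage: 0.400·(0.859−0.742) + 0.334·(0.629−0.514) + 0.266·(0.242−0.065) = +0.133.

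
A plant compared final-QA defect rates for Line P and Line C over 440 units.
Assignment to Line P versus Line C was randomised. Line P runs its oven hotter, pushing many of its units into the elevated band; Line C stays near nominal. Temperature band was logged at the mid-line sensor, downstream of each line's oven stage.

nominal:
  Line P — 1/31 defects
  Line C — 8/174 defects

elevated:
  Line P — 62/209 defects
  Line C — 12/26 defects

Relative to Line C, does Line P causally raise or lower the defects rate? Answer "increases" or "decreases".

Within every in-process temperature band level Line P has the lower rate, yet pooled Line C does — Simpson's reversal.
The distribution of in-process temperature band is itself part of what the line does — it is an intermediate outcome. Holding it fixed would remove that part of the effect; the total effect is the pooled difference.
Pooled: Line P 26.2% vs Line C 10.0%; Line C is lower overall.

increases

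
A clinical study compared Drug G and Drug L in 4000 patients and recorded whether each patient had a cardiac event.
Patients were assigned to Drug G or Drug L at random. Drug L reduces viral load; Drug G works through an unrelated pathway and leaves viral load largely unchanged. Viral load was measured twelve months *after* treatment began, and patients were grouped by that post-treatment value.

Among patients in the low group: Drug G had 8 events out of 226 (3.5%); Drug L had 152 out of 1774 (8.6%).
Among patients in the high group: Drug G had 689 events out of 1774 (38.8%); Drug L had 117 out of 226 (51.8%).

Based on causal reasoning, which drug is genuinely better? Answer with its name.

The stratified and pooled comparisons disagree (Drug G wins within each viral load; Drug L wins overall), so the answer turns on the causal role of viral load.
Viral load is downstream of the drug. One should not condition on a consequence of treatment, so the overall rates are the right comparison.
Pooled: Drug G 34.8% vs Drug L 13.5%; Drug L is lower overall.

Drug L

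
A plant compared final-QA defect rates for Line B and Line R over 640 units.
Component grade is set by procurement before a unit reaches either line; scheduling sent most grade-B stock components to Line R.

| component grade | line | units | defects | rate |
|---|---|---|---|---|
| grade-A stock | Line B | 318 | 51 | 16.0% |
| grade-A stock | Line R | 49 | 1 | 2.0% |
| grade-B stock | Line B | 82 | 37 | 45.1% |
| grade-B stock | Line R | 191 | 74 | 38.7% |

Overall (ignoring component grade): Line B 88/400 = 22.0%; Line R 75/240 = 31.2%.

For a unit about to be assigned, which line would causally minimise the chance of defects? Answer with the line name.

Line R

Component grade differs across lines for reasons unrelated to any effect of the line itself, and it separately predicts the outcome — a classic confounder. We must compare within component grade levels.
Within each level — grade-A stock: 16.0% vs 2.0%; grade-B stock: 45.1% vs 38.7% — Line R is lower every time.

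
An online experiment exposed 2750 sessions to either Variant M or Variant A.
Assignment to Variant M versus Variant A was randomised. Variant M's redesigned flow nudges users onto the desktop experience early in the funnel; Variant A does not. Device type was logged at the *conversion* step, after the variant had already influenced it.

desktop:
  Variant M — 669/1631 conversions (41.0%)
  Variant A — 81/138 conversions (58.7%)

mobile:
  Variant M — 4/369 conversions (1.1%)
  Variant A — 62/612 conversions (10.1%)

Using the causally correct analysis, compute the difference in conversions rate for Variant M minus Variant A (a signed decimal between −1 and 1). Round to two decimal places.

The distribution of device type is itself part of what the variant does — it is an intermediate outcome. Holding it fixed would remove that part of the effect; the total effect is the pooled difference.
The causal difference is the pooled difference: 0.337 − 0.191 = +0.146.

+0.15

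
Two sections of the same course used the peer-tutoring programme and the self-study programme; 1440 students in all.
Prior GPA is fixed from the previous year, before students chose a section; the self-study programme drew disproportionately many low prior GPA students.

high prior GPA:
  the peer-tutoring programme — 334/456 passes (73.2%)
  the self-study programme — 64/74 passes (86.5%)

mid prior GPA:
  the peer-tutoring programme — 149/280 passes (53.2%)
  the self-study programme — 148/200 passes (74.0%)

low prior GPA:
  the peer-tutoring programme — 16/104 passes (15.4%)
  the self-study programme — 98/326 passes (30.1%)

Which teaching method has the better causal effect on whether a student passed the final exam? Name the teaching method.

Nothing the teaching method does changes prior GPA band; the imbalance is an allocation artefact. With prior GPA band also predicting the outcome, the pooled figure is confounded, and the within-stratum comparison is the causal one.
Within each level — high prior GPA: 73.2% vs 86.5%; mid prior GPA: 53.2% vs 74.0%; low prior GPA: 15.4% vs 30.1% — the self-study programme is higher every time.

the self-study programme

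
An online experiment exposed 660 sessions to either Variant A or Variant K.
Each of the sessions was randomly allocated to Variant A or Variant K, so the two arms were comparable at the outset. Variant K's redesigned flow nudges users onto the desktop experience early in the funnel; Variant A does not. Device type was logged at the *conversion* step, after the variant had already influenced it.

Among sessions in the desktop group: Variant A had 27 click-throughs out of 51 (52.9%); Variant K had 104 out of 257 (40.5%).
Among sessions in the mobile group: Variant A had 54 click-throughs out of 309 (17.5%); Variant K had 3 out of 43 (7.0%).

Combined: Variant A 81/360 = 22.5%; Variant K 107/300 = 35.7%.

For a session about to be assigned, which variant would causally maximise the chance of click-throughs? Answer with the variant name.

The stratified and pooled comparisons disagree (Variant A wins within each device type; Variant K wins overall), so the answer turns on the causal role of device type.
Device type here is a post-treatment variable shaped by the variant; conditioning on it would introduce bias rather than remove it. The overall comparison is the causal one.
Pooled: Variant A 22.5% vs Variant K 35.7%; Variant K is higher overall.

Variant K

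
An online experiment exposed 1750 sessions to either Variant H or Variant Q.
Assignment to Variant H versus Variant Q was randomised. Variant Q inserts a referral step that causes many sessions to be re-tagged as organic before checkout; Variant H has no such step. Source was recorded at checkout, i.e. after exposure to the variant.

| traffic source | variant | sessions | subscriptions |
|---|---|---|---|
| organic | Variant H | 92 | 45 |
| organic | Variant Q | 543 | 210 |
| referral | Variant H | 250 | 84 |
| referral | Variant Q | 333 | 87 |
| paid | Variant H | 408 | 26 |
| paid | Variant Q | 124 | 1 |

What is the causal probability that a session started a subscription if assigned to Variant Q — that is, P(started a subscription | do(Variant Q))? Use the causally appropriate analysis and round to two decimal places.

0.30

The stratified and pooled comparisons disagree (Variant H wins within each traffic source; Variant Q wins overall), so the answer turns on the causal role of traffic source.
The distribution of traffic source is itself part of what the variant does — it is an intermediate outcome. Holding it fixed would remove that part of the effect; the total effect is the pooled difference.
So P(outcome | do(Variant Q)) is just the pooled rate for Variant Q: 298/1000 = 0.298.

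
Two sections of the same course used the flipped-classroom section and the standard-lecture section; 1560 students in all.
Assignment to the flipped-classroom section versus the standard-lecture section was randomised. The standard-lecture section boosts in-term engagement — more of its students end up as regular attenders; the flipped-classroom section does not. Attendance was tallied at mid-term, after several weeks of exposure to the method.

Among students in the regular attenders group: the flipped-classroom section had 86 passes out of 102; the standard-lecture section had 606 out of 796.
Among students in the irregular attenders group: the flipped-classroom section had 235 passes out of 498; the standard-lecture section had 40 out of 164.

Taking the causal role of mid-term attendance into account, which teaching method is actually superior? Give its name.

Mid-term attendance is downstream of the teaching method. One should not condition on a consequence of treatment, so the overall rates are the right comparison.
Pooled: the flipped-classroom section 53.5% vs the standard-lecture section 67.3%; the standard-lecture section is higher overall.

the standard-lecture section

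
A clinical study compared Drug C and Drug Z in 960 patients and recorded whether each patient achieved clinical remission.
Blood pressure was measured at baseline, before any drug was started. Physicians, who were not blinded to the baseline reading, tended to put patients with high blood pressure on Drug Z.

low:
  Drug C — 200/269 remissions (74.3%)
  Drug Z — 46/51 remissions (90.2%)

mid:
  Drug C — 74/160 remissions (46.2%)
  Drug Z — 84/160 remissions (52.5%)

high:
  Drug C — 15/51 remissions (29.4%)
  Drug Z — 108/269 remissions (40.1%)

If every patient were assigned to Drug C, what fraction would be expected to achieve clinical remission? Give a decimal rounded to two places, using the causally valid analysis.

Blood pressure differs across drugs for reasons unrelated to any effect of the drug itself, and it separately predicts the outcome — a classic confounder. We must compare within blood pressure levels.
Standardising Drug C to the population blood pressure mix: 0.333·200/269 + 0.333·74/160 + 0.333·15/51 = 0.500.

0.50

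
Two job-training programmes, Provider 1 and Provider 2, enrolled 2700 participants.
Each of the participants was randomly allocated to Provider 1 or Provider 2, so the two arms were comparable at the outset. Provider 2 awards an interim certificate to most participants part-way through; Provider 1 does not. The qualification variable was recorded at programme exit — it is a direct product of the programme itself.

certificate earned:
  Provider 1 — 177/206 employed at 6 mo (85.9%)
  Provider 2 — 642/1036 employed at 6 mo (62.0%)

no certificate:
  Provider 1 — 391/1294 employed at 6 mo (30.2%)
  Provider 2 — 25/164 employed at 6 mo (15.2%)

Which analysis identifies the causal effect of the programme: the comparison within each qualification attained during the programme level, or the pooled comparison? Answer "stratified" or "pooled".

Qualification attained during the programme is recorded after the programme and is itself shifted by it — it sits on the causal path from programme to outcome. Conditioning on a mediator would strip out part of the effect we want; the pooled comparison gives the total causal effect.
Pooled: Provider 1 37.9% vs Provider 2 55.6%; Provider 2 is higher overall.

pooled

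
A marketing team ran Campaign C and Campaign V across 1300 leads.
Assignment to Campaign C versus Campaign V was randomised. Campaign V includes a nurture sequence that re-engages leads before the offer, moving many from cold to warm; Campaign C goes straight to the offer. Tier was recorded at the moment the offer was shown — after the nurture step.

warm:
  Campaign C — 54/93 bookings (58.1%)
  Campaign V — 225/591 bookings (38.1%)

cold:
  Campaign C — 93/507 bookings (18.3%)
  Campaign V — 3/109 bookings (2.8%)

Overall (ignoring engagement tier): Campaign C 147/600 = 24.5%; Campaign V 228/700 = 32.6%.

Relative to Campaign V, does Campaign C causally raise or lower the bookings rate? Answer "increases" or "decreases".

Engagement tier is recorded after the campaign and is itself shifted by it — it sits on the causal path from campaign to outcome. Conditioning on a mediator would strip out part of the effect we want; the pooled comparison gives the total causal effect.
Pooled: Campaign C 24.5% vs Campaign V 32.6%; Campaign V is higher overall.

decreases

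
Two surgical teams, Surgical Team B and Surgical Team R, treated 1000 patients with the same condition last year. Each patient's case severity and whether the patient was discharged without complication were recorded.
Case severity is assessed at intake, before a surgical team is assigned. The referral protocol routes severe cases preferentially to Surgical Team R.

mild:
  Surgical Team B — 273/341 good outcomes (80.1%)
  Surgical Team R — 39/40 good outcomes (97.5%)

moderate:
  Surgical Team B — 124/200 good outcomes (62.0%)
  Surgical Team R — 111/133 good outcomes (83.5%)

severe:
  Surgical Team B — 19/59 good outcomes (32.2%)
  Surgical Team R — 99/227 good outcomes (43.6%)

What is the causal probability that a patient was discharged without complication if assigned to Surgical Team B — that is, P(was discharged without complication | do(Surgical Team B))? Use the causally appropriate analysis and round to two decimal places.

0.60

Here case severity is a common cause — it drives both which surgical team a case falls under and the outcome. The crude comparison mixes populations; the stratum-specific rates are the causally relevant ones.
Standardising Surgical Team B to the population case severity mix: 0.381·273/341 + 0.333·124/200 + 0.286·19/59 = 0.604.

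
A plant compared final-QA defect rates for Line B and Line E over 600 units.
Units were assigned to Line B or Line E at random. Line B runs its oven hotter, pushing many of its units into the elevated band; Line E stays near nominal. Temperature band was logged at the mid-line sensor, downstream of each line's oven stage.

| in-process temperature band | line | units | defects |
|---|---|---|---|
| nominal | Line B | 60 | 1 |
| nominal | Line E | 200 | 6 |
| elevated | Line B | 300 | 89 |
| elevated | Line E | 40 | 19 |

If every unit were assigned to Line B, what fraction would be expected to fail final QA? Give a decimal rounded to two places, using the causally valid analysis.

Because the line influences in-process temperature band, in-process temperature band is a post-treatment mediator, not a confounder. Stratifying on it would bias the estimate; the causal effect is the crude pooled difference.
So P(outcome | do(Line B)) is just the pooled rate for Line B: 90/360 = 0.250.

0.25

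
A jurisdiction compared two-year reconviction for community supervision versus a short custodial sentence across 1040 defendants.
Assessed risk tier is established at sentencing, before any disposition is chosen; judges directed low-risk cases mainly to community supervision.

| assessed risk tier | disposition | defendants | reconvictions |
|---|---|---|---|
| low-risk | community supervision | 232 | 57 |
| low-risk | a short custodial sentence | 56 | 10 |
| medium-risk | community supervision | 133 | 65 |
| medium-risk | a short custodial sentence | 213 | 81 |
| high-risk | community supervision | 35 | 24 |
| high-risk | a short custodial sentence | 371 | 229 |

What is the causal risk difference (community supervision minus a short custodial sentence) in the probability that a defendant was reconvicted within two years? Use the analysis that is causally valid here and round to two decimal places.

The imbalance in assessed risk tier arose from how defendants were allocated, not from anything the disposition did; and assessed risk tier independently affects the outcome. The pooled gap is confounded — condition on assessed risk tier.
Adjusting over the population distribution of assessed risk tier: 0.277·(0.246−0.179) + 0.333·(0.489−0.380) + 0.390·(0.686−0.617) = +0.081.

+0.08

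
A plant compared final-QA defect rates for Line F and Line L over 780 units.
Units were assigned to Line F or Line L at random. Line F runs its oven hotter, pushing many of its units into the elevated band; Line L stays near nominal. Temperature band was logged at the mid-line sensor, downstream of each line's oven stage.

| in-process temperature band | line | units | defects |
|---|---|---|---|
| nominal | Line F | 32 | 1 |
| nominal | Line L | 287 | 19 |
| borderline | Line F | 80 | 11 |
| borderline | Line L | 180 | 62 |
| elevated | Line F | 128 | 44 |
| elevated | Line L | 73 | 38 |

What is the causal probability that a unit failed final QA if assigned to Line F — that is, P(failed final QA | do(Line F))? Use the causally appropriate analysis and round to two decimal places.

Because the line influences in-process temperature band, in-process temperature band is a post-treatment mediator, not a confounder. Stratifying on it would bias the estimate; the causal effect is the crude pooled difference.
So P(outcome | do(Line F)) is just the pooled rate for Line F: 56/240 = 0.233.

0.23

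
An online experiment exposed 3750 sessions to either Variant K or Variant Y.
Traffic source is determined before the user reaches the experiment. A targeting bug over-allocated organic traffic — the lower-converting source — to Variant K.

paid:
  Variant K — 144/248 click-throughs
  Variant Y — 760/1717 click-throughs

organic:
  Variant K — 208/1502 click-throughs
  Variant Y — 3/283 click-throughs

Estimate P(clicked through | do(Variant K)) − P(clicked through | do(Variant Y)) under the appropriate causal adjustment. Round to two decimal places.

+0.13

The traffic source-specific comparison favours Variant K throughout, but the pooled figures favour Variant Y. The question is whether to condition on traffic source.
Traffic source differs across variants for reasons unrelated to any effect of the variant itself, and it separately predicts the outcome — a classic confounder. We must compare within traffic source levels.
Adjusting over the population distribution of traffic source: 0.524·(0.581−0.443) + 0.476·(0.138−0.011) = +0.133.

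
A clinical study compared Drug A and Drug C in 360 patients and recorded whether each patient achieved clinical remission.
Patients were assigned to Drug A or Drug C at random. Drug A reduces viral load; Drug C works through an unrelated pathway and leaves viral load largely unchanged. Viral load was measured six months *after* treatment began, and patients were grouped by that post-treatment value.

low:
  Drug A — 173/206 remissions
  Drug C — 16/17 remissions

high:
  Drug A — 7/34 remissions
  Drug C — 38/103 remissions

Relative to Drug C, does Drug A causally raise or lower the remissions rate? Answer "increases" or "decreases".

Because the drug influences viral load, viral load is a post-treatment mediator, not a confounder. Stratifying on it would bias the estimate; the causal effect is the crude pooled difference.
Pooled: Drug A 75.0% vs Drug C 45.0%; Drug A is higher overall.

increases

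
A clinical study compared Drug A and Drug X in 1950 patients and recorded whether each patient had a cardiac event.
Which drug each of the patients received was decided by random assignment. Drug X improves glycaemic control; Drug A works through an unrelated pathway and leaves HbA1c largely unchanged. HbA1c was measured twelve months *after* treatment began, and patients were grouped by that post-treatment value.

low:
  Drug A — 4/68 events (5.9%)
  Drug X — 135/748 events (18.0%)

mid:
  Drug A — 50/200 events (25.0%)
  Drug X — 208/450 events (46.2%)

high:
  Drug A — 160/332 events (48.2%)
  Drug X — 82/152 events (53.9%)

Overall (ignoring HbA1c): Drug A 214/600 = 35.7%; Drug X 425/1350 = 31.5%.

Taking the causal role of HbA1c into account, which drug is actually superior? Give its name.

HbA1c here is a post-treatment variable shaped by the drug; conditioning on it would introduce bias rather than remove it. The overall comparison is the causal one.
Pooled: Drug A 35.7% vs Drug X 31.5%; Drug X is lower overall.

Drug X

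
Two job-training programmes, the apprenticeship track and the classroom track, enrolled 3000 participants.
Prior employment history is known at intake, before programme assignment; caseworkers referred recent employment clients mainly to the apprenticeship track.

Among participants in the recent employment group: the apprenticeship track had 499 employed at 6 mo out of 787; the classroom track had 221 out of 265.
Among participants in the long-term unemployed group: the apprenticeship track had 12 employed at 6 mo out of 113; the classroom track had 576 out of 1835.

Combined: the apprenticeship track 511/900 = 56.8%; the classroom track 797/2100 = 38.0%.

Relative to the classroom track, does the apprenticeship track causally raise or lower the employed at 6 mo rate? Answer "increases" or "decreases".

The stratified and pooled comparisons disagree (the classroom track wins within each prior employment history; the apprenticeship track wins overall), so the answer turns on the causal role of prior employment history.
Since prior employment history is a pre-existing factor (not a product of the programme) and it affects the outcome on its own, it is a confounder. The stratified rates, not the pooled rate, identify the causal effect.
Within each level — recent employment: 63.4% vs 83.4%; long-term unemployed: 10.6% vs 31.4% — the classroom track is higher every time.

decreases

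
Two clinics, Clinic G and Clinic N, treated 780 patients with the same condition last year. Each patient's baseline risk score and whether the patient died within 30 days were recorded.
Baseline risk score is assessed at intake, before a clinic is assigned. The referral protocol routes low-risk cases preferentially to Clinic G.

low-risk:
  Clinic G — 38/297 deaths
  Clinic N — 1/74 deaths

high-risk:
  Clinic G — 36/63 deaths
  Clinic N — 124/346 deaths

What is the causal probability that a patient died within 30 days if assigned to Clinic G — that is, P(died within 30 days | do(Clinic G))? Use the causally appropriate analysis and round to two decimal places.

Here baseline risk score is a common cause — it drives both which clinic a case falls under and the outcome. The crude comparison mixes populations; the stratum-specific rates are the causally relevant ones.
Standardising Clinic G to the population baseline risk score mix: 0.476·38/297 + 0.524·36/63 = 0.360.

0.36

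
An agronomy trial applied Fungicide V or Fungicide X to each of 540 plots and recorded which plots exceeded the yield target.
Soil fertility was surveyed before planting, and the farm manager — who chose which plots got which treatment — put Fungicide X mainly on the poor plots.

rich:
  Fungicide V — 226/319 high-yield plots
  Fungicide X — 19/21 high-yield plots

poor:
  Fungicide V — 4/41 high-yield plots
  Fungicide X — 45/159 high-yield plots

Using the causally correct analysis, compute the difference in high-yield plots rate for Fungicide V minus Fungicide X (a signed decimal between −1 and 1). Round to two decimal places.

-0.19

The soil fertility-specific comparison favours Fungicide X throughout, but the pooled figures favour Fungicide V. The question is whether to condition on soil fertility.
Here soil fertility is a common cause — it drives both which fungicide a case falls under and the outcome. The crude comparison mixes populations; the stratum-specific rates are the causally relevant ones.
Adjusting over the population distribution of soil fertility: 0.630·(0.708−0.905) + 0.370·(0.098−0.283) = -0.192.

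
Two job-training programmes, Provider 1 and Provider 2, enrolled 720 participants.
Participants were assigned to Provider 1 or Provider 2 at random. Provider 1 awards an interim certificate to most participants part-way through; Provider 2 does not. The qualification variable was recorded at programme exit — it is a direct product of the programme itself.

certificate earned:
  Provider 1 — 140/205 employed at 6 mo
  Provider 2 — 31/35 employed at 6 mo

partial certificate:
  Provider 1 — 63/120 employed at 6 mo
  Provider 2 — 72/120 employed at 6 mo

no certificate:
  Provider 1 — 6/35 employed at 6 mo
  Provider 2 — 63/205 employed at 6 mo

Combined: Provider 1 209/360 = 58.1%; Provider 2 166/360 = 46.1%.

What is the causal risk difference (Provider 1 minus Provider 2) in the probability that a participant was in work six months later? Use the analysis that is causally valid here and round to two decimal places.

The stratified and pooled comparisons disagree (Provider 2 wins within each qualification attained during the programme; Provider 1 wins overall), so the answer turns on the causal role of qualification attained during the programme.
Qualification attained during the programme is recorded after the programme and is itself shifted by it — it sits on the causal path from programme to outcome. Conditioning on a mediator would strip out part of the effect we want; the pooled comparison gives the total causal effect.
The causal difference is the pooled difference: 0.581 − 0.461 = +0.119.

+0.12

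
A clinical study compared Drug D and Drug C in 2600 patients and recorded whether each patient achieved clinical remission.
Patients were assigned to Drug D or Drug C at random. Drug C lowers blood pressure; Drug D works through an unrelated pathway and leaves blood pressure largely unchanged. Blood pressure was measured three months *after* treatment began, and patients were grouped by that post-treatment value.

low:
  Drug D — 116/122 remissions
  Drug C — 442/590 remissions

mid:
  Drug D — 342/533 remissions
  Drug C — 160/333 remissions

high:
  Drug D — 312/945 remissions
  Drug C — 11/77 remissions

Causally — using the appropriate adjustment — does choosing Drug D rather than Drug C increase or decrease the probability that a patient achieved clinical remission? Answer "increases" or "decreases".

decreases

Drug D is higher inside every blood pressure stratum but Drug C is higher in aggregate. Whether to stratify depends on how blood pressure relates to the drug.
The distribution of blood pressure is itself part of what the drug does — it is an intermediate outcome. Holding it fixed would remove that part of the effect; the total effect is the pooled difference.
Pooled: Drug D 48.1% vs Drug C 61.3%; Drug C is higher overall.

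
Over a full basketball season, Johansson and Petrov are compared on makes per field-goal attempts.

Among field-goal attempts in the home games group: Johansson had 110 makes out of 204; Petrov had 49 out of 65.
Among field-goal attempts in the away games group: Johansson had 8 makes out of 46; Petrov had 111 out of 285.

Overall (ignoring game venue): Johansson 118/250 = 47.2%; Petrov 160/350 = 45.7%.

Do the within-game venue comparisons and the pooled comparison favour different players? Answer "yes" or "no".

Within each game venue level (home games 53.9% vs 75.4%; away games 17.4% vs 38.9%), Petrov has the higher rate every time. Pooled: 47.2% vs 45.7% — Johansson has the higher rate overall. The two comparisons disagree.

yes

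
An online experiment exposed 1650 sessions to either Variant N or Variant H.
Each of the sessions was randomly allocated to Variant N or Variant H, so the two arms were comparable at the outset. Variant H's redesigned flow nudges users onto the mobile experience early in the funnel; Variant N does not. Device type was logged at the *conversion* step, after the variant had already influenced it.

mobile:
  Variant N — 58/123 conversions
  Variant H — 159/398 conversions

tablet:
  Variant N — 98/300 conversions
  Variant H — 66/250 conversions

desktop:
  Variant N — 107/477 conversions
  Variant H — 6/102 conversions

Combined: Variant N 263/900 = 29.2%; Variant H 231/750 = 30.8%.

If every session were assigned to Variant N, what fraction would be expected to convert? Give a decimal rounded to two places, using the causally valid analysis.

0.29

The stratified and pooled comparisons disagree (Variant N wins within each device type; Variant H wins overall), so the answer turns on the causal role of device type.
Device type is downstream of the variant. One should not condition on a consequence of treatment, so the overall rates are the right comparison.
So P(outcome | do(Variant N)) is just the pooled rate for Variant N: 263/900 = 0.292.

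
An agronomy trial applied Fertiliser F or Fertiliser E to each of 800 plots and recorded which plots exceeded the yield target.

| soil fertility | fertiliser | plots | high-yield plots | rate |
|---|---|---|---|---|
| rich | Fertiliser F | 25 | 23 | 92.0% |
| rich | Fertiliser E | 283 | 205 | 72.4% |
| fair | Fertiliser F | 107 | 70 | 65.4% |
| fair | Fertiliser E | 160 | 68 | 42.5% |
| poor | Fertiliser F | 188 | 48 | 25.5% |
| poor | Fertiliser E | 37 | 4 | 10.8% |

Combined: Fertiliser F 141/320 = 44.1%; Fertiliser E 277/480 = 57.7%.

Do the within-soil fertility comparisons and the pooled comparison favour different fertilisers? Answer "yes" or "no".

Within each soil fertility level (rich 92.0% vs 72.4%; fair 65.4% vs 42.5%; poor 25.5% vs 10.8%), Fertiliser F has the higher rate every time. Pooled: 44.1% vs 57.7% — Fertiliser E has the higher rate overall. The two comparisons disagree.

yes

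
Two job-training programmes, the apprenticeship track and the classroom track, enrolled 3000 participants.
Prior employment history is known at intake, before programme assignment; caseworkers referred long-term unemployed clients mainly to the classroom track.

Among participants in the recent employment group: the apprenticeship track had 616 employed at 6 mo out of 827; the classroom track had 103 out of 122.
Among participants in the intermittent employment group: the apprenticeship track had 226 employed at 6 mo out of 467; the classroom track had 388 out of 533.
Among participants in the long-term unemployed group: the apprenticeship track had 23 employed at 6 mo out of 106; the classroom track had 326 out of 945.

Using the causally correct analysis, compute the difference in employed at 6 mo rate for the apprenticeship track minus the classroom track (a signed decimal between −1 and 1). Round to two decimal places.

Nothing the programme does changes prior employment history; the imbalance is an allocation artefact. With prior employment history also predicting the outcome, the pooled figure is confounded, and the within-stratum comparison is the causal one.
Adjusting over the population distribution of prior employment history: 0.316·(0.745−0.844) + 0.333·(0.484−0.728) + 0.350·(0.217−0.345) = -0.158.

-0.16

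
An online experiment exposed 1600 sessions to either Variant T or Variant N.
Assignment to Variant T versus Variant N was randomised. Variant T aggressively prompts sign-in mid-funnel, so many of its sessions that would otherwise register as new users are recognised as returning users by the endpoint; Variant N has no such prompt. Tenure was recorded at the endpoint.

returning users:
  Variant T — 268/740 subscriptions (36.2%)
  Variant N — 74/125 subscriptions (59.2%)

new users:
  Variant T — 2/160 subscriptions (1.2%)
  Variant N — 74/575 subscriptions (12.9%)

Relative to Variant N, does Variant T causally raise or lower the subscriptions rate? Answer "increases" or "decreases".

The distribution of user tenure is itself part of what the variant does — it is an intermediate outcome. Holding it fixed would remove that part of the effect; the total effect is the pooled difference.
Pooled: Variant T 30.0% vs Variant N 21.1%; Variant T is higher overall.

increases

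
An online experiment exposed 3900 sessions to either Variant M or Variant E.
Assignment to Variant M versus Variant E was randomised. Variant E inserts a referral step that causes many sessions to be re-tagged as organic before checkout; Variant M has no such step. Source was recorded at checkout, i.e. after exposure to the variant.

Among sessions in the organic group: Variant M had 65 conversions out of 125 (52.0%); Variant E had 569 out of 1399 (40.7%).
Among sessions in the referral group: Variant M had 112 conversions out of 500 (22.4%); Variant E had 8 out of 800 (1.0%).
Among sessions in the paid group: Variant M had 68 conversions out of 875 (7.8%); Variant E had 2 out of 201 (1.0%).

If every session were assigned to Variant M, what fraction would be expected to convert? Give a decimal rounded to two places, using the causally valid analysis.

The stratified and pooled comparisons disagree (Variant M wins within each traffic source; Variant E wins overall), so the answer turns on the causal role of traffic source.
Because the variant influences traffic source, traffic source is a post-treatment mediator, not a confounder. Stratifying on it would bias the estimate; the causal effect is the crude pooled difference.
So P(outcome | do(Variant M)) is just the pooled rate for Variant M: 245/1500 = 0.163.

0.16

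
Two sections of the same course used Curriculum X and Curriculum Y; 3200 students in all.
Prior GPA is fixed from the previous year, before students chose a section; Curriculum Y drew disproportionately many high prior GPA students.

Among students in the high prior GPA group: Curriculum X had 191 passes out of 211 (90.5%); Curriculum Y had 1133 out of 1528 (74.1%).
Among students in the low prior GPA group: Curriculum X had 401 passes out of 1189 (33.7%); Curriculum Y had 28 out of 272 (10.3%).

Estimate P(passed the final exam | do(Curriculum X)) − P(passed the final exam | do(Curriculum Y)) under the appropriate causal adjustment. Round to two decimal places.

The prior GPA band-specific comparison favours Curriculum X throughout, but the pooled figures favour Curriculum Y. The question is whether to condition on prior GPA band.
The imbalance in prior GPA band arose from how students were allocated, not from anything the teaching method did; and prior GPA band independently affects the outcome. The pooled gap is confounded — condition on prior GPA band.
Adjusting over the population distribution of prior GPA band: 0.543·(0.905−0.741) + 0.457·(0.337−0.103) = +0.196.

+0.20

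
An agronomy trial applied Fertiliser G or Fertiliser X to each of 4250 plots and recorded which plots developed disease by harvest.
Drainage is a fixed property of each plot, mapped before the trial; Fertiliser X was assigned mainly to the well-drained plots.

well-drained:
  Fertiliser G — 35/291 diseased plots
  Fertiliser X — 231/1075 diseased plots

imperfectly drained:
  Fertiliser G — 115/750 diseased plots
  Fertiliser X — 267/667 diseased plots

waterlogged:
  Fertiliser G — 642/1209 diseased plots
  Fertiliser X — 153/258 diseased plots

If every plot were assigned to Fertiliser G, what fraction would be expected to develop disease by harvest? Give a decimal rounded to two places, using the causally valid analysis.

0.27

Since field drainage is a pre-existing factor (not a product of the fertiliser) and it affects the outcome on its own, it is a confounder. The stratified rates, not the pooled rate, identify the causal effect.
Standardising Fertiliser G to the population field drainage mix: 0.321·35/291 + 0.333·115/750 + 0.345·642/1209 = 0.273.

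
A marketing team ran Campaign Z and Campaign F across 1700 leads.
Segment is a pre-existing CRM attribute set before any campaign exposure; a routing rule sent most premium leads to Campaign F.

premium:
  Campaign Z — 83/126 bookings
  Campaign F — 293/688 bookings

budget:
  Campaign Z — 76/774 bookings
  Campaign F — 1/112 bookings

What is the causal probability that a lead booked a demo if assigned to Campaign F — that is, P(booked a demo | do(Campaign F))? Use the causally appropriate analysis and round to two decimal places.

Customer segment satisfies the back-door criterion: it is not a descendant of the campaign, and it blocks the spurious path from campaign to outcome. Adjusting for it (i.e., using the within-customer segment rates) gives the causal effect.
Standardising Campaign F to the population customer segment mix: 0.479·293/688 + 0.521·1/112 = 0.209.

0.21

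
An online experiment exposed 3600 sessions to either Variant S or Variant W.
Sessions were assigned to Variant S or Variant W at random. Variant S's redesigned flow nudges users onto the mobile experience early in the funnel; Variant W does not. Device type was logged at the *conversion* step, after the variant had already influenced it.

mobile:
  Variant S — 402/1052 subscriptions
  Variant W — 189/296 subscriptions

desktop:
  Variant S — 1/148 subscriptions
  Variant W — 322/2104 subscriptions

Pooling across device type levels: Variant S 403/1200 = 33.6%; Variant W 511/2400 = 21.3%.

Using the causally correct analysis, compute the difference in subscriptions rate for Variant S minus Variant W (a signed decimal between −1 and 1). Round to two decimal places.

Within every device type level Variant W has the higher rate, yet pooled Variant S does — Simpson's reversal.
Device type lies on the pathway variant → device type → outcome, so adjusting for it blocks the indirect effect. For the total causal effect of variant, use the unadjusted pooled rates.
The causal difference is the pooled difference: 0.336 − 0.213 = +0.123.

+0.12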